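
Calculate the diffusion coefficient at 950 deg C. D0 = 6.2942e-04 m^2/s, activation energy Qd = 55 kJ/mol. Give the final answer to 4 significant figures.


D = D0 * exp(-Qd / (R*T))
T = 1223.15 K
D = 6.2942e-04 * exp(-55e3 / (8.314 * 1223.15))
D = 2.819e-06 m^2/s


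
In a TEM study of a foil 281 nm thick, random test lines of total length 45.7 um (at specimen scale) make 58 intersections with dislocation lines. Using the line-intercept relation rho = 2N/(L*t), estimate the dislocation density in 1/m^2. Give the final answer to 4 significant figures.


rho = 2N / (L * t)
L = 45.7 um = 4.57e-05 m, t = 281 nm = 2.81e-07 m
rho = 2 * 58 / (4.57e-05 * 2.81e-07)
rho = 9.033e+12 1/m^2


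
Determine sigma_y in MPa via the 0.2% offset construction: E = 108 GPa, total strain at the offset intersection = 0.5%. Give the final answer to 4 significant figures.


Offset strain = 0.002
Elastic strain at yield = total_strain - offset = 5e-03 - 0.002 = 3e-03
sigma_y = E * elastic_strain = 108000 * 3e-03
sigma_y = 324 MPa


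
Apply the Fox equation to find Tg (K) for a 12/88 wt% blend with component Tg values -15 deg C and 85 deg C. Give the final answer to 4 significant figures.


1/Tg = w1/Tg1 + w2/Tg2 (in Kelvin)
Tg1 = 258.15 K, Tg2 = 358.15 K
1/Tg = 0.12/258.15 + 0.88/358.15
Tg = 342.2 K


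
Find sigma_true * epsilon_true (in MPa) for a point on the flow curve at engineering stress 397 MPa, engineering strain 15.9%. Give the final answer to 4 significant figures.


sigma_true = sigma_eng * (1 + epsilon_eng)
sigma_true = 397 * (1 + 0.159) = 460.123 MPa
epsilon_true = ln(1 + epsilon_eng)
epsilon_true = ln(1 + 0.159) = 0.147558
sigma_true * epsilon_true = 460.123 * 0.147558 = 67.89 MPa


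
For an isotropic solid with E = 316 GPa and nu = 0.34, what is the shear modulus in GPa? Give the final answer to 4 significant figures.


G = E / (2*(1+nu))
G = 316 / (2*(1+0.34))
G = 117.9 GPa


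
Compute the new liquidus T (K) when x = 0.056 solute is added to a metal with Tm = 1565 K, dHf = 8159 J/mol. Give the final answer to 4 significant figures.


dT = R*Tm^2*x / dHf
dT = 8.314 * 1565^2 * 0.056 / 8159
dT = 139.762 K
T_new = 1565 - 139.762 = 1425 K


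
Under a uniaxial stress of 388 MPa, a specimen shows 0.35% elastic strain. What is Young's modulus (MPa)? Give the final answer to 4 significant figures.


E = sigma / epsilon
epsilon = 0.35% = 3.5e-03
E = 388 / 3.5e-03
E = 110900 MPa


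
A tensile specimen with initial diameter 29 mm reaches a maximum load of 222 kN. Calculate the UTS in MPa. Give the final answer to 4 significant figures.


A0 = pi*(d/2)^2 = pi*(29/2)^2 = 660.52 mm^2
UTS = F_max / A0 = 222*1000 / 660.52
UTS = 336.1 MPa


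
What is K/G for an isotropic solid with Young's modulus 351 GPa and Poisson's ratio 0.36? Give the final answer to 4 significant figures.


G = E / (2*(1+nu))
G = 351 / (2*(1+0.36)) = 129.044 GPa
K = E / (3*(1-2*nu))
K = 351 / (3*(1-2*0.36)) = 417.857 GPa
K/G = 417.857 / 129.044 = 3.238


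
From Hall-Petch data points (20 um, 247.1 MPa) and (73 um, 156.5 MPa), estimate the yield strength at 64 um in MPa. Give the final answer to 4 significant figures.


sigma_y = sigma0 + k / sqrt(d)
1/sqrt(d1) = 1/sqrt(2e-05) = 223.607;  1/sqrt(d2) = 117.041
k = (sigma1 - sigma2) / (1/sqrt(d1) - 1/sqrt(d2)) = (247.1 - 156.5) / (223.607 - 117.041) = 0.85018 MPa*m^0.5
sigma0 = sigma1 - k/sqrt(d1) = 247.1 - 0.85018*223.607 = 56.9939 MPa
sigma_y(d3) = 56.9939 + 0.85018 / sqrt(6.4e-05) = 163.3 MPa


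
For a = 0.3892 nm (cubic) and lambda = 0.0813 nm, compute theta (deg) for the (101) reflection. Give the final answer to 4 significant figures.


d = a / sqrt(h^2+k^2+l^2)
d = 0.3892 / sqrt(2) = 0.275206 nm
lambda = 2*d*sin(theta)  =>  sin(theta) = lambda / (2*d)
sin(theta) = 0.0813 / (2 * 0.275206) = 0.147708
theta = 8.494 deg


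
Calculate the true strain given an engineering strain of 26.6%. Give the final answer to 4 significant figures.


epsilon_true = ln(1 + epsilon_eng)
epsilon_true = ln(1 + 0.266)
epsilon_true = 0.2359


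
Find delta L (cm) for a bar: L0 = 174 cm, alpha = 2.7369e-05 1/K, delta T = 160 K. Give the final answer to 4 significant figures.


dL = L0 * alpha * dT
dL = 174 * 2.7369e-05 * 160
dL = 0.762 cm


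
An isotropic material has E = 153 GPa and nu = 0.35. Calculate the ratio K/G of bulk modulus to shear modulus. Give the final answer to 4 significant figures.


G = E / (2*(1+nu))
G = 153 / (2*(1+0.35)) = 56.6667 GPa
K = E / (3*(1-2*nu))
K = 153 / (3*(1-2*0.35)) = 170 GPa
K/G = 170 / 56.6667 = 3


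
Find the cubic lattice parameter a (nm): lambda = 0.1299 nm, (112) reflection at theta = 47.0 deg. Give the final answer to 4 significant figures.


d = lambda / (2*sin(theta))
d = 0.1299 / (2*sin(47.0 deg))
d = 0.0888079 nm
a = d * sqrt(h^2+k^2+l^2) = 0.0888079 * sqrt(6)
a = 0.2175 nm


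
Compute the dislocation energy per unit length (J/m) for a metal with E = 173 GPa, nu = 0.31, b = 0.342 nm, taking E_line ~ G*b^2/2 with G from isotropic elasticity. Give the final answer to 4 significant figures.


Step 1: G = E / (2*(1+nu))
G = 173 / (2*(1+0.31)) = 66.0305 GPa = 6.60305e+10 Pa
Step 2: E_line = G*b^2/2
b = 0.342 nm = 3.42e-10 m
E_line = 0.5 * 6.60305e+10 * (3.42e-10)^2 = 3.862e-09 J/m


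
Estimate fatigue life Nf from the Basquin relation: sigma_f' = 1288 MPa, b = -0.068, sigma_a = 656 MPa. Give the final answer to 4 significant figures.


sigma_a = sigma_f' * (2*Nf)^b
2*Nf = (sigma_a / sigma_f')^(1/b)
2*Nf = (656 / 1288)^(1/-0.068)
2*Nf = 20370.4
Nf = 10190 cycles


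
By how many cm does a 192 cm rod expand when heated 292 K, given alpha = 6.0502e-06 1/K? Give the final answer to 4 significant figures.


dL = L0 * alpha * dT
dL = 192 * 6.0502e-06 * 292
dL = 0.3392 cm


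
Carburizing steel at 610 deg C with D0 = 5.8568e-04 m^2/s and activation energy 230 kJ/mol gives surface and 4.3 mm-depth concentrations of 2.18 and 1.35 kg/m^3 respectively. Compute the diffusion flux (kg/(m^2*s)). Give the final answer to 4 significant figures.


Step 1: D = D0 * exp(-Qd/(R*T))
T = 610 + 273.15 = 883.15 K
D = 5.8568e-04 * exp(-230e3 / (8.314 * 883.15)) = 1.45757e-17 m^2/s
Step 2: J = D * (C1 - C2) / dx
J = 1.45757e-17 * (2.18 - 1.35) / 4.3e-03
J = 2.813e-15 kg/(m^2*s)


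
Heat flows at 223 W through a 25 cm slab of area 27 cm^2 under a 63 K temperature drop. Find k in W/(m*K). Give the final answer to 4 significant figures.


k = Q*L / (A*dT)
L = 0.25 m, A = 2.7e-03 m^2
k = 223 * 0.25 / (2.7e-03 * 63)
k = 327.7 W/(m*K)


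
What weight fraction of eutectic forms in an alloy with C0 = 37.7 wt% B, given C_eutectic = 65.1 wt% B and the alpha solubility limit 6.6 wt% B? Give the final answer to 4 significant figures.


f_primary = (C_e - C0) / (C_e - C_alpha_max)
f_primary = (65.1 - 37.7) / (65.1 - 6.6)
f_primary = 0.468376
f_eutectic = 1 - 0.468376 = 0.5316


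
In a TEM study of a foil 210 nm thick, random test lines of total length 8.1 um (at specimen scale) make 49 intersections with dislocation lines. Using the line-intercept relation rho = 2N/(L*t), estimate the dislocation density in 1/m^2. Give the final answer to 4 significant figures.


rho = 2N / (L * t)
L = 8.1 um = 8.1e-06 m, t = 210 nm = 2.1e-07 m
rho = 2 * 49 / (8.1e-06 * 2.1e-07)
rho = 5.761e+13 1/m^2


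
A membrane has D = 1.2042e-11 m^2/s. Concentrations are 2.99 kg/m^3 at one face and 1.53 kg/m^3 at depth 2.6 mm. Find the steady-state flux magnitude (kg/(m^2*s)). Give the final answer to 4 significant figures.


J = -D * (dC/dx) = D * (C1 - C2) / dx
J = 1.2042e-11 * (2.99 - 1.53) / 2.6e-03
J = 6.762e-09 kg/(m^2*s)


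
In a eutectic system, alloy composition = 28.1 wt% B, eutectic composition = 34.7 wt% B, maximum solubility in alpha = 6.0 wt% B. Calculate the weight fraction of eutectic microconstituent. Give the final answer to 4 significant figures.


f_primary = (C_e - C0) / (C_e - C_alpha_max)
f_primary = (34.7 - 28.1) / (34.7 - 6.0)
f_primary = 0.229965
f_eutectic = 1 - 0.229965 = 0.77


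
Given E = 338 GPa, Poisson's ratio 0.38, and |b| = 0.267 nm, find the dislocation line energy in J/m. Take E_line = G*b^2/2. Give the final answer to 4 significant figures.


Step 1: G = E / (2*(1+nu))
G = 338 / (2*(1+0.38)) = 122.464 GPa = 1.22464e+11 Pa
Step 2: E_line = G*b^2/2
b = 0.267 nm = 2.67e-10 m
E_line = 0.5 * 1.22464e+11 * (2.67e-10)^2 = 4.365e-09 J/m


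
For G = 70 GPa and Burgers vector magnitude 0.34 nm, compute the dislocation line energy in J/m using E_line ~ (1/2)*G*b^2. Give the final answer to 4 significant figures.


E = G*b^2/2
b = 0.34 nm = 3.4e-10 m
G = 70 GPa = 7e+10 Pa
E = 0.5 * 7e+10 * (3.4e-10)^2
E = 4.046e-09 J/m


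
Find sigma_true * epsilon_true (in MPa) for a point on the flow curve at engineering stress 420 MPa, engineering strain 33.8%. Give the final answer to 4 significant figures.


sigma_true = sigma_eng * (1 + epsilon_eng)
sigma_true = 420 * (1 + 0.338) = 561.96 MPa
epsilon_true = ln(1 + epsilon_eng)
epsilon_true = ln(1 + 0.338) = 0.291176
sigma_true * epsilon_true = 561.96 * 0.291176 = 163.6 MPa


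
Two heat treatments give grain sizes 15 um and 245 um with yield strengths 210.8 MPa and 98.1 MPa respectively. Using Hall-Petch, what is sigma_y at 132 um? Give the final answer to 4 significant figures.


sigma_y = sigma0 + k / sqrt(d)
1/sqrt(d1) = 1/sqrt(1.5e-05) = 258.199;  1/sqrt(d2) = 63.8877
k = (sigma1 - sigma2) / (1/sqrt(d1) - 1/sqrt(d2)) = (210.8 - 98.1) / (258.199 - 63.8877) = 0.579997 MPa*m^0.5
sigma0 = sigma1 - k/sqrt(d1) = 210.8 - 0.579997*258.199 = 61.0453 MPa
sigma_y(d3) = 61.0453 + 0.579997 / sqrt(1.32e-04) = 111.5 MPa


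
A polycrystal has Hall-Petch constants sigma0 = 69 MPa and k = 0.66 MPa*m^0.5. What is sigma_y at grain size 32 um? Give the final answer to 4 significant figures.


sigma_y = sigma0 + k / sqrt(d)
d = 32 um = 3.2e-05 m
sigma_y = 69 + 0.66 / sqrt(3.2e-05)
sigma_y = 185.7 MPa


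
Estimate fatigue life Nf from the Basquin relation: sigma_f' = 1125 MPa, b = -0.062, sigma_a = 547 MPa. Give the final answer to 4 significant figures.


sigma_a = sigma_f' * (2*Nf)^b
2*Nf = (sigma_a / sigma_f')^(1/b)
2*Nf = (547 / 1125)^(1/-0.062)
2*Nf = 112474
Nf = 56240 cycles


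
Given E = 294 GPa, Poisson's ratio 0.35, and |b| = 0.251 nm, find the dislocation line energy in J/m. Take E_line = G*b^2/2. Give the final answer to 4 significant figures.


Step 1: G = E / (2*(1+nu))
G = 294 / (2*(1+0.35)) = 108.889 GPa = 1.08889e+11 Pa
Step 2: E_line = G*b^2/2
b = 0.251 nm = 2.51e-10 m
E_line = 0.5 * 1.08889e+11 * (2.51e-10)^2 = 3.43e-09 J/m


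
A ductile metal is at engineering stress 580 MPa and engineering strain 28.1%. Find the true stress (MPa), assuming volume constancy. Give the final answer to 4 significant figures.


sigma_true = sigma_eng * (1 + epsilon_eng)
sigma_true = 580 * (1 + 0.281)
sigma_true = 743 MPa


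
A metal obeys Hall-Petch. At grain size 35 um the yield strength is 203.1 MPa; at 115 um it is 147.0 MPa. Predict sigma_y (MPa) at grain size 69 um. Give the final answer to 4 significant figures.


sigma_y = sigma0 + k / sqrt(d)
1/sqrt(d1) = 1/sqrt(3.5e-05) = 169.031;  1/sqrt(d2) = 93.2505
k = (sigma1 - sigma2) / (1/sqrt(d1) - 1/sqrt(d2)) = (203.1 - 147.0) / (169.031 - 93.2505) = 0.740297 MPa*m^0.5
sigma0 = sigma1 - k/sqrt(d1) = 203.1 - 0.740297*169.031 = 77.9669 MPa
sigma_y(d3) = 77.9669 + 0.740297 / sqrt(6.9e-05) = 167.1 MPa


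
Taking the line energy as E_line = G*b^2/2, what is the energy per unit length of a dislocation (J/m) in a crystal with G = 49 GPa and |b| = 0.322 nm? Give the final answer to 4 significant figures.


E = G*b^2/2
b = 0.322 nm = 3.22e-10 m
G = 49 GPa = 4.9e+10 Pa
E = 0.5 * 4.9e+10 * (3.22e-10)^2
E = 2.54e-09 J/m


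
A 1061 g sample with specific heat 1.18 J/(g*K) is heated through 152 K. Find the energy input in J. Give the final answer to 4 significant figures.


Q = m * cp * dT
Q = 1061 * 1.18 * 152
Q = 190300 J


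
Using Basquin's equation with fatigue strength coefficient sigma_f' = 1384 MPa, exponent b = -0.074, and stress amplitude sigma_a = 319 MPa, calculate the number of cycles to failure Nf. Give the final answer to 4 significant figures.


sigma_a = sigma_f' * (2*Nf)^b
2*Nf = (sigma_a / sigma_f')^(1/b)
2*Nf = (319 / 1384)^(1/-0.074)
2*Nf = 4.09992e+08
Nf = 2.05e+08 cycles


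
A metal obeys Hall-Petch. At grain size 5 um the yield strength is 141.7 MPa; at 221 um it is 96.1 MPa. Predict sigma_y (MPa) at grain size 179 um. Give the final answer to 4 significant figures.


sigma_y = sigma0 + k / sqrt(d)
1/sqrt(d1) = 1/sqrt(5e-06) = 447.214;  1/sqrt(d2) = 67.2673
k = (sigma1 - sigma2) / (1/sqrt(d1) - 1/sqrt(d2)) = (141.7 - 96.1) / (447.214 - 67.2673) = 0.120017 MPa*m^0.5
sigma0 = sigma1 - k/sqrt(d1) = 141.7 - 0.120017*447.214 = 88.0268 MPa
sigma_y(d3) = 88.0268 + 0.120017 / sqrt(1.79e-04) = 97 MPa


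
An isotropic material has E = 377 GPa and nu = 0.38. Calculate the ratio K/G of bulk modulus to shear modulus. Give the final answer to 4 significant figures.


G = E / (2*(1+nu))
G = 377 / (2*(1+0.38)) = 136.594 GPa
K = E / (3*(1-2*nu))
K = 377 / (3*(1-2*0.38)) = 523.611 GPa
K/G = 523.611 / 136.594 = 3.833


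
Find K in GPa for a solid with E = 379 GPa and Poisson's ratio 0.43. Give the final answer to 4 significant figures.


K = E / (3*(1-2*nu))
K = 379 / (3*(1-2*0.43))
K = 902.4 GPa


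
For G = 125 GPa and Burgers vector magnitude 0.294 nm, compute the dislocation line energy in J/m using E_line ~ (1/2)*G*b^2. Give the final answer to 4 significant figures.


E = G*b^2/2
b = 0.294 nm = 2.94e-10 m
G = 125 GPa = 1.25e+11 Pa
E = 0.5 * 1.25e+11 * (2.94e-10)^2
E = 5.402e-09 J/m


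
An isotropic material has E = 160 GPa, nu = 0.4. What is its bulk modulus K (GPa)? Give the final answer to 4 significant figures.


K = E / (3*(1-2*nu))
K = 160 / (3*(1-2*0.4))
K = 266.7 GPa


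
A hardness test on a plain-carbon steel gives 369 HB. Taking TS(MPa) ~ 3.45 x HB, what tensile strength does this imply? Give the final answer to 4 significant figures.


TS (MPa) = 3.45 * HB
TS = 3.45 * 369
TS = 1273 MPa


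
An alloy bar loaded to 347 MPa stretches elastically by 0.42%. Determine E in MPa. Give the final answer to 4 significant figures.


E = sigma / epsilon
epsilon = 0.42% = 4.2e-03
E = 347 / 4.2e-03
E = 82620 MPa


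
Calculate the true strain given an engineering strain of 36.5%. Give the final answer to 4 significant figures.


epsilon_true = ln(1 + epsilon_eng)
epsilon_true = ln(1 + 0.365)
epsilon_true = 0.3112


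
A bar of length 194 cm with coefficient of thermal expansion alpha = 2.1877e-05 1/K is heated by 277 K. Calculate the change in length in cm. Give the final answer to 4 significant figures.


dL = L0 * alpha * dT
dL = 194 * 2.1877e-05 * 277
dL = 1.176 cm


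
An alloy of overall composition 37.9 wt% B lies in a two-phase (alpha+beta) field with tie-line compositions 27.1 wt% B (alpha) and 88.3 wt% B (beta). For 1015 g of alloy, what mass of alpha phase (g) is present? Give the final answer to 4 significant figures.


f_alpha = (C_beta - C0) / (C_beta - C_alpha)
f_alpha = (88.3 - 37.9) / (88.3 - 27.1) = 0.823529
m_alpha = f_alpha * m_total = 0.823529 * 1015 = 835.9 g


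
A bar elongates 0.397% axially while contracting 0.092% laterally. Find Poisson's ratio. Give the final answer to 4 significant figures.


nu = -epsilon_lat / epsilon_axial
Lateral strain is contraction (negative), so using magnitudes:
nu = 0.092 / 0.397
nu = 0.2317


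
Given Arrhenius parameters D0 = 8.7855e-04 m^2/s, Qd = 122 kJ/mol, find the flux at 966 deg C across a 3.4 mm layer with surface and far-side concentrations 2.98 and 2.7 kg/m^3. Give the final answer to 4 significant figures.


Step 1: D = D0 * exp(-Qd/(R*T))
T = 966 + 273.15 = 1239.15 K
D = 8.7855e-04 * exp(-122e3 / (8.314 * 1239.15)) = 6.3218e-09 m^2/s
Step 2: J = D * (C1 - C2) / dx
J = 6.3218e-09 * (2.98 - 2.7) / 3.4e-03
J = 5.206e-07 kg/(m^2*s)


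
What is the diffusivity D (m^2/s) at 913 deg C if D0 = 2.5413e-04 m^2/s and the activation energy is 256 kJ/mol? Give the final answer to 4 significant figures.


D = D0 * exp(-Qd / (R*T))
T = 1186.15 K
D = 2.5413e-04 * exp(-256e3 / (8.314 * 1186.15))
D = 1.353e-15 m^2/s


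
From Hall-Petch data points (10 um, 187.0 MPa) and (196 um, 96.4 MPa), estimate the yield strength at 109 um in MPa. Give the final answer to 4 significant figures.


sigma_y = sigma0 + k / sqrt(d)
1/sqrt(d1) = 1/sqrt(1e-05) = 316.228;  1/sqrt(d2) = 71.4286
k = (sigma1 - sigma2) / (1/sqrt(d1) - 1/sqrt(d2)) = (187.0 - 96.4) / (316.228 - 71.4286) = 0.370099 MPa*m^0.5
sigma0 = sigma1 - k/sqrt(d1) = 187.0 - 0.370099*316.228 = 69.9643 MPa
sigma_y(d3) = 69.9643 + 0.370099 / sqrt(1.09e-04) = 105.4 MPa


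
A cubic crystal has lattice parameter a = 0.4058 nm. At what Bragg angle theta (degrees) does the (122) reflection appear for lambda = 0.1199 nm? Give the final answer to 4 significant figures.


d = a / sqrt(h^2+k^2+l^2)
d = 0.4058 / sqrt(9) = 0.135267 nm
lambda = 2*d*sin(theta)  =>  sin(theta) = lambda / (2*d)
sin(theta) = 0.1199 / (2 * 0.135267) = 0.443199
theta = 26.31 deg


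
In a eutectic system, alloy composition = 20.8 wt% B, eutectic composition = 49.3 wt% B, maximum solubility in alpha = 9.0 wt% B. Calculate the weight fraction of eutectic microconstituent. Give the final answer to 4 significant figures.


f_primary = (C_e - C0) / (C_e - C_alpha_max)
f_primary = (49.3 - 20.8) / (49.3 - 9.0)
f_primary = 0.707196
f_eutectic = 1 - 0.707196 = 0.2928


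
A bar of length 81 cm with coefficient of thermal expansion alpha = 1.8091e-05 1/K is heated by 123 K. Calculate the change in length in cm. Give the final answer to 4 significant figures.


dL = L0 * alpha * dT
dL = 81 * 1.8091e-05 * 123
dL = 0.1802 cm


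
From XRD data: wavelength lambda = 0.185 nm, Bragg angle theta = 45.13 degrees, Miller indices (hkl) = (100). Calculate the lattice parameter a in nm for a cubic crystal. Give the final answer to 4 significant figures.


d = lambda / (2*sin(theta))
d = 0.185 / (2*sin(45.13 deg))
d = 0.130519 nm
a = d * sqrt(h^2+k^2+l^2) = 0.130519 * sqrt(1)
a = 0.1305 nm


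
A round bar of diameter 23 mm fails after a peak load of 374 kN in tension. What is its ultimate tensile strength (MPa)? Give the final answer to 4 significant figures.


A0 = pi*(d/2)^2 = pi*(23/2)^2 = 415.476 mm^2
UTS = F_max / A0 = 374*1000 / 415.476
UTS = 900.2 MPa


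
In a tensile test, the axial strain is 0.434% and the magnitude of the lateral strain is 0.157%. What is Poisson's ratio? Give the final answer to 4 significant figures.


nu = -epsilon_lat / epsilon_axial
Lateral strain is contraction (negative), so using magnitudes:
nu = 0.157 / 0.434
nu = 0.3618


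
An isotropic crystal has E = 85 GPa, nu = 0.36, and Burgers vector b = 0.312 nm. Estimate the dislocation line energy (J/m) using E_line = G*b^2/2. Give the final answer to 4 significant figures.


Step 1: G = E / (2*(1+nu))
G = 85 / (2*(1+0.36)) = 31.25 GPa = 3.125e+10 Pa
Step 2: E_line = G*b^2/2
b = 0.312 nm = 3.12e-10 m
E_line = 0.5 * 3.125e+10 * (3.12e-10)^2 = 1.521e-09 J/m


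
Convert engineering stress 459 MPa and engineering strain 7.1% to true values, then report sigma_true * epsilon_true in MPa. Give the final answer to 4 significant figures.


sigma_true = sigma_eng * (1 + epsilon_eng)
sigma_true = 459 * (1 + 0.071) = 491.589 MPa
epsilon_true = ln(1 + epsilon_eng)
epsilon_true = ln(1 + 0.071) = 0.0685928
sigma_true * epsilon_true = 491.589 * 0.0685928 = 33.72 MPa


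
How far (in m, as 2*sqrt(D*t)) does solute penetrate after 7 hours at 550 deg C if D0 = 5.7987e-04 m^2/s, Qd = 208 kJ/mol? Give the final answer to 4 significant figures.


Step 1: D = D0 * exp(-Qd/(R*T))
T = 823.15 K
D = 5.7987e-04 * exp(-208e3 / (8.314 * 823.15)) = 3.66265e-17 m^2/s
Step 2: L = 2*sqrt(D*t)
t = 7 h = 25200 s
L = 2*sqrt(3.66265e-17 * 25200) = 1.921e-06 m


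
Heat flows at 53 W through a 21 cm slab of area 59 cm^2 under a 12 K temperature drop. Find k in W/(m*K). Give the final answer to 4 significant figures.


k = Q*L / (A*dT)
L = 0.21 m, A = 5.9e-03 m^2
k = 53 * 0.21 / (5.9e-03 * 12)
k = 157.2 W/(m*K)


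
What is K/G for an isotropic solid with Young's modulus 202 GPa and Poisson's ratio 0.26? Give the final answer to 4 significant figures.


G = E / (2*(1+nu))
G = 202 / (2*(1+0.26)) = 80.1587 GPa
K = E / (3*(1-2*nu))
K = 202 / (3*(1-2*0.26)) = 140.278 GPa
K/G = 140.278 / 80.1587 = 1.75


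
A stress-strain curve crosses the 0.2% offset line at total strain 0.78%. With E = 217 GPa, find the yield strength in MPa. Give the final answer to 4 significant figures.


Offset strain = 0.002
Elastic strain at yield = total_strain - offset = 7.8e-03 - 0.002 = 5.8e-03
sigma_y = E * elastic_strain = 217000 * 5.8e-03
sigma_y = 1259 MPa


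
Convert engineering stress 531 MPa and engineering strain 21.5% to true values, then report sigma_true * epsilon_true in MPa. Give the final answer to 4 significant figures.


sigma_true = sigma_eng * (1 + epsilon_eng)
sigma_true = 531 * (1 + 0.215) = 645.165 MPa
epsilon_true = ln(1 + epsilon_eng)
epsilon_true = ln(1 + 0.215) = 0.194744
sigma_true * epsilon_true = 645.165 * 0.194744 = 125.6 MPa


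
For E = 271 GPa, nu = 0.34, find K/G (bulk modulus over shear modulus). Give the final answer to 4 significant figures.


G = E / (2*(1+nu))
G = 271 / (2*(1+0.34)) = 101.119 GPa
K = E / (3*(1-2*nu))
K = 271 / (3*(1-2*0.34)) = 282.292 GPa
K/G = 282.292 / 101.119 = 2.792


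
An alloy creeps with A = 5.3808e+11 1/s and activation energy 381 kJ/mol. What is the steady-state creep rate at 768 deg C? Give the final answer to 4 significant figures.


rate = A * exp(-Q / (R*T))
T = 768 + 273.15 = 1041.15 K
rate = 5.3808e+11 * exp(-381e3 / (8.314 * 1041.15))
rate = 4.124e-08 1/s


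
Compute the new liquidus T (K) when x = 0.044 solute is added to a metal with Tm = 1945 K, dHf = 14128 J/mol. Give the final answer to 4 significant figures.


dT = R*Tm^2*x / dHf
dT = 8.314 * 1945^2 * 0.044 / 14128
dT = 97.9538 K
T_new = 1945 - 97.9538 = 1847 K


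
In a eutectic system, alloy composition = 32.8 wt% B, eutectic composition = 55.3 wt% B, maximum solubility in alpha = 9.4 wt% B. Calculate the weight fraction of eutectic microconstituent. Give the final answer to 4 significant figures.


f_primary = (C_e - C0) / (C_e - C_alpha_max)
f_primary = (55.3 - 32.8) / (55.3 - 9.4)
f_primary = 0.490196
f_eutectic = 1 - 0.490196 = 0.5098


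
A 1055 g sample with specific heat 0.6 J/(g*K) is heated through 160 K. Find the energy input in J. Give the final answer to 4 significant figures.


Q = m * cp * dT
Q = 1055 * 0.6 * 160
Q = 101300 J


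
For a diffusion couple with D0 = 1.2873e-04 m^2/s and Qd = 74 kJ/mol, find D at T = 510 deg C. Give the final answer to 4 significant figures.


D = D0 * exp(-Qd / (R*T))
T = 783.15 K
D = 1.2873e-04 * exp(-74e3 / (8.314 * 783.15))
D = 1.492e-09 m^2/s


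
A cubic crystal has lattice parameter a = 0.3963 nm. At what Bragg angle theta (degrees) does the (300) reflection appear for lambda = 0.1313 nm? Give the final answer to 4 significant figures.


d = a / sqrt(h^2+k^2+l^2)
d = 0.3963 / sqrt(9) = 0.1321 nm
lambda = 2*d*sin(theta)  =>  sin(theta) = lambda / (2*d)
sin(theta) = 0.1313 / (2 * 0.1321) = 0.496972
theta = 29.8 deg


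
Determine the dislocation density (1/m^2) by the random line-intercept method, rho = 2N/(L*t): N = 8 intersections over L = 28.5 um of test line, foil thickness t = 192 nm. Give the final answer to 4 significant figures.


rho = 2N / (L * t)
L = 28.5 um = 2.85e-05 m, t = 192 nm = 1.92e-07 m
rho = 2 * 8 / (2.85e-05 * 1.92e-07)
rho = 2.924e+12 1/m^2


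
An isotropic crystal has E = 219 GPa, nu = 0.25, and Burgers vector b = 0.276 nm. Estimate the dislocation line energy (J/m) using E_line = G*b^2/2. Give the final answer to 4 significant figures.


Step 1: G = E / (2*(1+nu))
G = 219 / (2*(1+0.25)) = 87.6 GPa = 8.76e+10 Pa
Step 2: E_line = G*b^2/2
b = 0.276 nm = 2.76e-10 m
E_line = 0.5 * 8.76e+10 * (2.76e-10)^2 = 3.337e-09 J/m


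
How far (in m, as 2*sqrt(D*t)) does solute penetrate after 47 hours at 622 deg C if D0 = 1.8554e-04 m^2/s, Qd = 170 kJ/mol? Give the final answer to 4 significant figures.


Step 1: D = D0 * exp(-Qd/(R*T))
T = 895.15 K
D = 1.8554e-04 * exp(-170e3 / (8.314 * 895.15)) = 2.22884e-14 m^2/s
Step 2: L = 2*sqrt(D*t)
t = 47 h = 169200 s
L = 2*sqrt(2.22884e-14 * 169200) = 1.228e-04 m


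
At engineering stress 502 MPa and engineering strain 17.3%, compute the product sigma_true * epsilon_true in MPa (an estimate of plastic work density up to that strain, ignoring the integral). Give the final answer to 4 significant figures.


sigma_true = sigma_eng * (1 + epsilon_eng)
sigma_true = 502 * (1 + 0.173) = 588.846 MPa
epsilon_true = ln(1 + epsilon_eng)
epsilon_true = ln(1 + 0.173) = 0.159565
sigma_true * epsilon_true = 588.846 * 0.159565 = 93.96 MPa


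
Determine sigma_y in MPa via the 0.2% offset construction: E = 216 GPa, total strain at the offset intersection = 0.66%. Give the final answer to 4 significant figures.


Offset strain = 0.002
Elastic strain at yield = total_strain - offset = 6.6e-03 - 0.002 = 4.6e-03
sigma_y = E * elastic_strain = 216000 * 4.6e-03
sigma_y = 993.6 MPa


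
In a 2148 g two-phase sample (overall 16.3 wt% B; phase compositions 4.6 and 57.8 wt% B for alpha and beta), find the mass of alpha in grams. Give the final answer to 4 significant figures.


f_alpha = (C_beta - C0) / (C_beta - C_alpha)
f_alpha = (57.8 - 16.3) / (57.8 - 4.6) = 0.780075
m_alpha = f_alpha * m_total = 0.780075 * 2148 = 1676 g


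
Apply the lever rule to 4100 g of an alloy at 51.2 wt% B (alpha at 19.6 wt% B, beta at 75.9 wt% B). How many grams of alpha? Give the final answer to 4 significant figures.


f_alpha = (C_beta - C0) / (C_beta - C_alpha)
f_alpha = (75.9 - 51.2) / (75.9 - 19.6) = 0.438721
m_alpha = f_alpha * m_total = 0.438721 * 4100 = 1799 g


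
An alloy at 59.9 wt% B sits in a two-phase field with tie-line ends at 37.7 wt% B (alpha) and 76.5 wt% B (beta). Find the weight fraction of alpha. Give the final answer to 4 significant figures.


f_alpha = (C_beta - C0) / (C_beta - C_alpha)
f_alpha = (76.5 - 59.9) / (76.5 - 37.7)
f_alpha = 0.4278


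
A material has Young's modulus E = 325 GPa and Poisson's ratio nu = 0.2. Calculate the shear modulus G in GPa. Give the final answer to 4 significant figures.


G = E / (2*(1+nu))
G = 325 / (2*(1+0.2))
G = 135.4 GPa


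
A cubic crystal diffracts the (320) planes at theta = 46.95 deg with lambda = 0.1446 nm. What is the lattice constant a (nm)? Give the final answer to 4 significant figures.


d = lambda / (2*sin(theta))
d = 0.1446 / (2*sin(46.95 deg))
d = 0.0989383 nm
a = d * sqrt(h^2+k^2+l^2) = 0.0989383 * sqrt(13)
a = 0.3567 nm


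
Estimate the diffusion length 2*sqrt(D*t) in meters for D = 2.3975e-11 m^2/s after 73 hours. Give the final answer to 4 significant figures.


t = 73 hr = 262800 s
Diffusion length = 2*sqrt(D*t)
= 2*sqrt(2.3975e-11 * 262800)
= 5.02e-03 m


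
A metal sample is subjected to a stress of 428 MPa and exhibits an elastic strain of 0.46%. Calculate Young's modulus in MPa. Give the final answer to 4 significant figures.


E = sigma / epsilon
epsilon = 0.46% = 4.6e-03
E = 428 / 4.6e-03
E = 93040 MPa


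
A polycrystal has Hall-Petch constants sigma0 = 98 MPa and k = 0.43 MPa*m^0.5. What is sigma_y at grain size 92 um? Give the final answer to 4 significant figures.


sigma_y = sigma0 + k / sqrt(d)
d = 92 um = 9.2e-05 m
sigma_y = 98 + 0.43 / sqrt(9.2e-05)
sigma_y = 142.8 MPa


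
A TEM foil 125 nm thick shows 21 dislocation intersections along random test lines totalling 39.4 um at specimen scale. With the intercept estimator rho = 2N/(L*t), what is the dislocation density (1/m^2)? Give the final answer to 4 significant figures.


rho = 2N / (L * t)
L = 39.4 um = 3.94e-05 m, t = 125 nm = 1.25e-07 m
rho = 2 * 21 / (3.94e-05 * 1.25e-07)
rho = 8.528e+12 1/m^2


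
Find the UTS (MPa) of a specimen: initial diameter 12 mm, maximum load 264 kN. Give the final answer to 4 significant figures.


A0 = pi*(d/2)^2 = pi*(12/2)^2 = 113.097 mm^2
UTS = F_max / A0 = 264*1000 / 113.097
UTS = 2334 MPa


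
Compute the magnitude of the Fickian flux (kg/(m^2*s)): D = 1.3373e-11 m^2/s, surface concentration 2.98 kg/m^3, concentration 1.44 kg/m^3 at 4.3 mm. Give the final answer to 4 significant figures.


J = -D * (dC/dx) = D * (C1 - C2) / dx
J = 1.3373e-11 * (2.98 - 1.44) / 4.3e-03
J = 4.789e-09 kg/(m^2*s)


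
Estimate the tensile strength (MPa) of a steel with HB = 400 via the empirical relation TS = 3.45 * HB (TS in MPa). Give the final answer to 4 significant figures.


TS (MPa) = 3.45 * HB
TS = 3.45 * 400
TS = 1380 MPa


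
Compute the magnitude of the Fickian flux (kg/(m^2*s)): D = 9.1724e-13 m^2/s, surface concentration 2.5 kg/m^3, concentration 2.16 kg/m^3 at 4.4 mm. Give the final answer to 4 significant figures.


J = -D * (dC/dx) = D * (C1 - C2) / dx
J = 9.1724e-13 * (2.5 - 2.16) / 4.4e-03
J = 7.088e-11 kg/(m^2*s)


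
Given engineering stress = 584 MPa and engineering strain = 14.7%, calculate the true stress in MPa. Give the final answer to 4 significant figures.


sigma_true = sigma_eng * (1 + epsilon_eng)
sigma_true = 584 * (1 + 0.147)
sigma_true = 669.8 MPa


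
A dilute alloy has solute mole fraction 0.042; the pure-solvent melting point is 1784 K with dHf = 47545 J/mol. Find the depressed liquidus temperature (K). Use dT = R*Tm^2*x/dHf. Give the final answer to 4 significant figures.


dT = R*Tm^2*x / dHf
dT = 8.314 * 1784^2 * 0.042 / 47545
dT = 23.3746 K
T_new = 1784 - 23.3746 = 1761 K


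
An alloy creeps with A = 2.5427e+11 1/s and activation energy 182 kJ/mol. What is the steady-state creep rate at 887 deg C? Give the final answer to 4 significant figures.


rate = A * exp(-Q / (R*T))
T = 887 + 273.15 = 1160.15 K
rate = 2.5427e+11 * exp(-182e3 / (8.314 * 1160.15))
rate = 1624 1/s


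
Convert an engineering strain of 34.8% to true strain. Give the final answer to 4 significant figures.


epsilon_true = ln(1 + epsilon_eng)
epsilon_true = ln(1 + 0.348)
epsilon_true = 0.2986


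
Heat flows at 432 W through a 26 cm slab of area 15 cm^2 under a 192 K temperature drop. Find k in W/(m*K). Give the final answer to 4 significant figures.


k = Q*L / (A*dT)
L = 0.26 m, A = 1.5e-03 m^2
k = 432 * 0.26 / (1.5e-03 * 192)
k = 390 W/(m*K)


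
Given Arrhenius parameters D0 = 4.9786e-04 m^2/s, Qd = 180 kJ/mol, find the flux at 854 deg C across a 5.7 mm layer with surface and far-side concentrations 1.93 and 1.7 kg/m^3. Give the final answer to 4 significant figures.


Step 1: D = D0 * exp(-Qd/(R*T))
T = 854 + 273.15 = 1127.15 K
D = 4.9786e-04 * exp(-180e3 / (8.314 * 1127.15)) = 2.26572e-12 m^2/s
Step 2: J = D * (C1 - C2) / dx
J = 2.26572e-12 * (1.93 - 1.7) / 5.7e-03
J = 9.142e-11 kg/(m^2*s)


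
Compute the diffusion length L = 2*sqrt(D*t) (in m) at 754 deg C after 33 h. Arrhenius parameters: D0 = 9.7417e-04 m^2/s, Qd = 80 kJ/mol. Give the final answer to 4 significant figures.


Step 1: D = D0 * exp(-Qd/(R*T))
T = 1027.15 K
D = 9.7417e-04 * exp(-80e3 / (8.314 * 1027.15)) = 8.32092e-08 m^2/s
Step 2: L = 2*sqrt(D*t)
t = 33 h = 118800 s
L = 2*sqrt(8.32092e-08 * 118800) = 0.1988 m


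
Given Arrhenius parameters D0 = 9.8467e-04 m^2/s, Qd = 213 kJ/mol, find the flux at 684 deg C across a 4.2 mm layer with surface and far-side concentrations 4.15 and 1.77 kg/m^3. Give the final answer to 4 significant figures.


Step 1: D = D0 * exp(-Qd/(R*T))
T = 684 + 273.15 = 957.15 K
D = 9.8467e-04 * exp(-213e3 / (8.314 * 957.15)) = 2.33777e-15 m^2/s
Step 2: J = D * (C1 - C2) / dx
J = 2.33777e-15 * (4.15 - 1.77) / 4.2e-03
J = 1.325e-12 kg/(m^2*s)


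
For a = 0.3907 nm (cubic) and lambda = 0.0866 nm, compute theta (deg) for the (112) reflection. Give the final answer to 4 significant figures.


d = a / sqrt(h^2+k^2+l^2)
d = 0.3907 / sqrt(6) = 0.159503 nm
lambda = 2*d*sin(theta)  =>  sin(theta) = lambda / (2*d)
sin(theta) = 0.0866 / (2 * 0.159503) = 0.271469
theta = 15.75 deg


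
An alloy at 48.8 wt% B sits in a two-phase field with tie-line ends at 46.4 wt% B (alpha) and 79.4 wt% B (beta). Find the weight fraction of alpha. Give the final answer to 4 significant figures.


f_alpha = (C_beta - C0) / (C_beta - C_alpha)
f_alpha = (79.4 - 48.8) / (79.4 - 46.4)
f_alpha = 0.9273


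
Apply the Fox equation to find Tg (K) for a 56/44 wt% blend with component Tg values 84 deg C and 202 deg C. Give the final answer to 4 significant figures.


1/Tg = w1/Tg1 + w2/Tg2 (in Kelvin)
Tg1 = 357.15 K, Tg2 = 475.15 K
1/Tg = 0.56/357.15 + 0.44/475.15
Tg = 401 K


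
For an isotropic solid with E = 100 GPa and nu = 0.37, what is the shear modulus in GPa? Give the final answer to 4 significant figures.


G = E / (2*(1+nu))
G = 100 / (2*(1+0.37))
G = 36.5 GPa


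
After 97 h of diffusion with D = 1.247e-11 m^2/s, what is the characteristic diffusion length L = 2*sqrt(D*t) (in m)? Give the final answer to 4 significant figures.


t = 97 hr = 349200 s
Diffusion length = 2*sqrt(D*t)
= 2*sqrt(1.247e-11 * 349200)
= 4.173e-03 m


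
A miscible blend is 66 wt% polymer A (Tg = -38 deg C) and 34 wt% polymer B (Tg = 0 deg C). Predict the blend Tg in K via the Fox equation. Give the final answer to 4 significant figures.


1/Tg = w1/Tg1 + w2/Tg2 (in Kelvin)
Tg1 = 235.15 K, Tg2 = 273.15 K
1/Tg = 0.66/235.15 + 0.34/273.15
Tg = 246.8 K


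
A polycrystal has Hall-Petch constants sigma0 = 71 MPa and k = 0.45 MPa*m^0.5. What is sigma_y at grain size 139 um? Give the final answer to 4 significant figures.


sigma_y = sigma0 + k / sqrt(d)
d = 139 um = 1.39e-04 m
sigma_y = 71 + 0.45 / sqrt(1.39e-04)
sigma_y = 109.2 MPa


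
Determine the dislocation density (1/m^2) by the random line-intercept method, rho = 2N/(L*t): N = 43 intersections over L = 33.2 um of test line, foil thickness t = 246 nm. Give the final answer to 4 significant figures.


rho = 2N / (L * t)
L = 33.2 um = 3.32e-05 m, t = 246 nm = 2.46e-07 m
rho = 2 * 43 / (3.32e-05 * 2.46e-07)
rho = 1.053e+13 1/m^2


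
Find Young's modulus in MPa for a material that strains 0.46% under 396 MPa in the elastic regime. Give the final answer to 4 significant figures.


E = sigma / epsilon
epsilon = 0.46% = 4.6e-03
E = 396 / 4.6e-03
E = 86090 MPa


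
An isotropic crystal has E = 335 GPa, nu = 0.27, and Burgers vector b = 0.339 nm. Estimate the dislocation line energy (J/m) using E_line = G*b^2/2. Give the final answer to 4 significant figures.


Step 1: G = E / (2*(1+nu))
G = 335 / (2*(1+0.27)) = 131.89 GPa = 1.3189e+11 Pa
Step 2: E_line = G*b^2/2
b = 0.339 nm = 3.39e-10 m
E_line = 0.5 * 1.3189e+11 * (3.39e-10)^2 = 7.578e-09 J/m


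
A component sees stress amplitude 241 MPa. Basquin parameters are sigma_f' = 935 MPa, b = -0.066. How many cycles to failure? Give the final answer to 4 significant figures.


sigma_a = sigma_f' * (2*Nf)^b
2*Nf = (sigma_a / sigma_f')^(1/b)
2*Nf = (241 / 935)^(1/-0.066)
2*Nf = 8.3393e+08
Nf = 4.17e+08 cycles


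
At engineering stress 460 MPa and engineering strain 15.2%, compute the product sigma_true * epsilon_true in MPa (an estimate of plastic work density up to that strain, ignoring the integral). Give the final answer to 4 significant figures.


sigma_true = sigma_eng * (1 + epsilon_eng)
sigma_true = 460 * (1 + 0.152) = 529.92 MPa
epsilon_true = ln(1 + epsilon_eng)
epsilon_true = ln(1 + 0.152) = 0.1415
sigma_true * epsilon_true = 529.92 * 0.1415 = 74.98 MPa


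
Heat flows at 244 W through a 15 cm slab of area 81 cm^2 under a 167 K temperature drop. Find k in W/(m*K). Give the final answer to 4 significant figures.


k = Q*L / (A*dT)
L = 0.15 m, A = 8.1e-03 m^2
k = 244 * 0.15 / (8.1e-03 * 167)
k = 27.06 W/(m*K)


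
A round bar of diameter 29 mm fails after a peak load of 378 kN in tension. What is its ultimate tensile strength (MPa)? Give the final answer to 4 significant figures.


A0 = pi*(d/2)^2 = pi*(29/2)^2 = 660.52 mm^2
UTS = F_max / A0 = 378*1000 / 660.52
UTS = 572.3 MPa


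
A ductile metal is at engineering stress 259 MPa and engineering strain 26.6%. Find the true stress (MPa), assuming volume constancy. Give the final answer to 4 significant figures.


sigma_true = sigma_eng * (1 + epsilon_eng)
sigma_true = 259 * (1 + 0.266)
sigma_true = 327.9 MPa


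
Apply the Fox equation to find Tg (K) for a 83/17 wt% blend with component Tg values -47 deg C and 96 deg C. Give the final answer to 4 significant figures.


1/Tg = w1/Tg1 + w2/Tg2 (in Kelvin)
Tg1 = 226.15 K, Tg2 = 369.15 K
1/Tg = 0.83/226.15 + 0.17/369.15
Tg = 242.1 K


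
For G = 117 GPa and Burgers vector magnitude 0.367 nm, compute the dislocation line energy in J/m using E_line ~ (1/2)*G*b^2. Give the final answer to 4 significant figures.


E = G*b^2/2
b = 0.367 nm = 3.67e-10 m
G = 117 GPa = 1.17e+11 Pa
E = 0.5 * 1.17e+11 * (3.67e-10)^2
E = 7.879e-09 J/m


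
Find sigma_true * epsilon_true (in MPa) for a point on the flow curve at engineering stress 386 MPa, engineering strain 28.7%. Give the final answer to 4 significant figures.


sigma_true = sigma_eng * (1 + epsilon_eng)
sigma_true = 386 * (1 + 0.287) = 496.782 MPa
epsilon_true = ln(1 + epsilon_eng)
epsilon_true = ln(1 + 0.287) = 0.252314
sigma_true * epsilon_true = 496.782 * 0.252314 = 125.3 MPa


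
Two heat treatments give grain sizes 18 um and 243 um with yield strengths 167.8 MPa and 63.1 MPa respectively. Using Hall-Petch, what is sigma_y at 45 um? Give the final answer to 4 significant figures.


sigma_y = sigma0 + k / sqrt(d)
1/sqrt(d1) = 1/sqrt(1.8e-05) = 235.702;  1/sqrt(d2) = 64.15
k = (sigma1 - sigma2) / (1/sqrt(d1) - 1/sqrt(d2)) = (167.8 - 63.1) / (235.702 - 64.15) = 0.61031 MPa*m^0.5
sigma0 = sigma1 - k/sqrt(d1) = 167.8 - 0.61031*235.702 = 23.9486 MPa
sigma_y(d3) = 23.9486 + 0.61031 / sqrt(4.5e-05) = 114.9 MPa


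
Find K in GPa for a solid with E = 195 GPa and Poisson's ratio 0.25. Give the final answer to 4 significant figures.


K = E / (3*(1-2*nu))
K = 195 / (3*(1-2*0.25))
K = 130 GPa


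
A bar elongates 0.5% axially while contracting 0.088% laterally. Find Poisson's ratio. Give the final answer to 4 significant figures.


nu = -epsilon_lat / epsilon_axial
Lateral strain is contraction (negative), so using magnitudes:
nu = 0.088 / 0.5
nu = 0.176


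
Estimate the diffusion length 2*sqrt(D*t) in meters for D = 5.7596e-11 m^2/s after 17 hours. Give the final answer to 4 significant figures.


t = 17 hr = 61200 s
Diffusion length = 2*sqrt(D*t)
= 2*sqrt(5.7596e-11 * 61200)
= 3.755e-03 m


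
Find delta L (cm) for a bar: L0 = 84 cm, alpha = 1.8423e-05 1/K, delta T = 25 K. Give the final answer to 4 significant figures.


dL = L0 * alpha * dT
dL = 84 * 1.8423e-05 * 25
dL = 0.03869 cm


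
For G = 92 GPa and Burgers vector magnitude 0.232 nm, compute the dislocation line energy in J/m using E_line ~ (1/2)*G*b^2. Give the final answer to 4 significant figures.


E = G*b^2/2
b = 0.232 nm = 2.32e-10 m
G = 92 GPa = 9.2e+10 Pa
E = 0.5 * 9.2e+10 * (2.32e-10)^2
E = 2.476e-09 J/m


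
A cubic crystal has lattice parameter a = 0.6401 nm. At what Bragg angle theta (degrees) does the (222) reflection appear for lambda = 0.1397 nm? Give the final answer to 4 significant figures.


d = a / sqrt(h^2+k^2+l^2)
d = 0.6401 / sqrt(12) = 0.184781 nm
lambda = 2*d*sin(theta)  =>  sin(theta) = lambda / (2*d)
sin(theta) = 0.1397 / (2 * 0.184781) = 0.378015
theta = 22.21 deg


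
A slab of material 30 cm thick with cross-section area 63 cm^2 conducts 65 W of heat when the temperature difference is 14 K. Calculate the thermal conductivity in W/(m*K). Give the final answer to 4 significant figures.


k = Q*L / (A*dT)
L = 0.3 m, A = 6.3e-03 m^2
k = 65 * 0.3 / (6.3e-03 * 14)
k = 221.1 W/(m*K)
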